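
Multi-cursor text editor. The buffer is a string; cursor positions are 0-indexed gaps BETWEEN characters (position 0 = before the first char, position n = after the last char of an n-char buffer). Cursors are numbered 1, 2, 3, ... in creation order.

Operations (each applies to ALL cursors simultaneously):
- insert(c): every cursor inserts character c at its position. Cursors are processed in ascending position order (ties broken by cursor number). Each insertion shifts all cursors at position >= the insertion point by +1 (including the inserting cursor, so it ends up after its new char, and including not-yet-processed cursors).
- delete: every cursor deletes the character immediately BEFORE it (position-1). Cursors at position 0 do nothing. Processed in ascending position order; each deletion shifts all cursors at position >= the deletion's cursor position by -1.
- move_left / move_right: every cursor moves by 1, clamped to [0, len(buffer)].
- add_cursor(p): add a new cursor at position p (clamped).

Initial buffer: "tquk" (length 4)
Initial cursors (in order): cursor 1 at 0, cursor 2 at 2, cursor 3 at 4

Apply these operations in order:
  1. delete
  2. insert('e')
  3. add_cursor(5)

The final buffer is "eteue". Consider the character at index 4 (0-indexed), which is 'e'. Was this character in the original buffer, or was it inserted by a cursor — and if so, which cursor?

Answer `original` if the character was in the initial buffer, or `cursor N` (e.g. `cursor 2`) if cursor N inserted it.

Answer: cursor 3

Derivation:
After op 1 (delete): buffer="tu" (len 2), cursors c1@0 c2@1 c3@2, authorship ..
After op 2 (insert('e')): buffer="eteue" (len 5), cursors c1@1 c2@3 c3@5, authorship 1.2.3
After op 3 (add_cursor(5)): buffer="eteue" (len 5), cursors c1@1 c2@3 c3@5 c4@5, authorship 1.2.3
Authorship (.=original, N=cursor N): 1 . 2 . 3
Index 4: author = 3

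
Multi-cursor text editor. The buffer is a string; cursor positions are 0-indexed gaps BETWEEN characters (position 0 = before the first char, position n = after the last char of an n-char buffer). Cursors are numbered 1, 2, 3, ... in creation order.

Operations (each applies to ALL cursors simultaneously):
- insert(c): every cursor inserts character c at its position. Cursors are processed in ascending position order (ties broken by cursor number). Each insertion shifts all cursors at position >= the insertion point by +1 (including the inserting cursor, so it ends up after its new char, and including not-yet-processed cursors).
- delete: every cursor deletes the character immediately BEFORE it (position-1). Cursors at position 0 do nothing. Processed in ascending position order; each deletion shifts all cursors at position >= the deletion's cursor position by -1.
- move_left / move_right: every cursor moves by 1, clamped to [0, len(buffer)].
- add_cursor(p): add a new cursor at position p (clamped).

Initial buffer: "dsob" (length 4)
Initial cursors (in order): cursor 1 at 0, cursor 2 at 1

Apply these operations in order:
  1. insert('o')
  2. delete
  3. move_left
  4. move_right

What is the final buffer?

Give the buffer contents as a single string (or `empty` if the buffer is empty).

After op 1 (insert('o')): buffer="odosob" (len 6), cursors c1@1 c2@3, authorship 1.2...
After op 2 (delete): buffer="dsob" (len 4), cursors c1@0 c2@1, authorship ....
After op 3 (move_left): buffer="dsob" (len 4), cursors c1@0 c2@0, authorship ....
After op 4 (move_right): buffer="dsob" (len 4), cursors c1@1 c2@1, authorship ....

Answer: dsob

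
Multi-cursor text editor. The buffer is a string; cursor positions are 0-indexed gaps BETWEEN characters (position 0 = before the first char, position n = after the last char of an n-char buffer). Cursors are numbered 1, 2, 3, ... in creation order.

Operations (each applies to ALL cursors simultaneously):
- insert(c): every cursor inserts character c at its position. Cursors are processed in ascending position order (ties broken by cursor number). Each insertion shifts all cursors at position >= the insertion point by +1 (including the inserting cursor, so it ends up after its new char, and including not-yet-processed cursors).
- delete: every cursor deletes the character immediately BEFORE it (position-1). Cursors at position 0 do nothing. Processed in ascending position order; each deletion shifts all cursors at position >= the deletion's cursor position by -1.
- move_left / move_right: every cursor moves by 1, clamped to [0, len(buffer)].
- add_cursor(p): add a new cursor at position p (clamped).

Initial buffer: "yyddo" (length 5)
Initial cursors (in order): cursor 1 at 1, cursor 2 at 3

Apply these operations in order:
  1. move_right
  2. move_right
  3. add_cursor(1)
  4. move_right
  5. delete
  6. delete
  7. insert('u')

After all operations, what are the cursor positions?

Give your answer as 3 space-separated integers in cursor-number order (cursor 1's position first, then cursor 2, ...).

After op 1 (move_right): buffer="yyddo" (len 5), cursors c1@2 c2@4, authorship .....
After op 2 (move_right): buffer="yyddo" (len 5), cursors c1@3 c2@5, authorship .....
After op 3 (add_cursor(1)): buffer="yyddo" (len 5), cursors c3@1 c1@3 c2@5, authorship .....
After op 4 (move_right): buffer="yyddo" (len 5), cursors c3@2 c1@4 c2@5, authorship .....
After op 5 (delete): buffer="yd" (len 2), cursors c3@1 c1@2 c2@2, authorship ..
After op 6 (delete): buffer="" (len 0), cursors c1@0 c2@0 c3@0, authorship 
After op 7 (insert('u')): buffer="uuu" (len 3), cursors c1@3 c2@3 c3@3, authorship 123

Answer: 3 3 3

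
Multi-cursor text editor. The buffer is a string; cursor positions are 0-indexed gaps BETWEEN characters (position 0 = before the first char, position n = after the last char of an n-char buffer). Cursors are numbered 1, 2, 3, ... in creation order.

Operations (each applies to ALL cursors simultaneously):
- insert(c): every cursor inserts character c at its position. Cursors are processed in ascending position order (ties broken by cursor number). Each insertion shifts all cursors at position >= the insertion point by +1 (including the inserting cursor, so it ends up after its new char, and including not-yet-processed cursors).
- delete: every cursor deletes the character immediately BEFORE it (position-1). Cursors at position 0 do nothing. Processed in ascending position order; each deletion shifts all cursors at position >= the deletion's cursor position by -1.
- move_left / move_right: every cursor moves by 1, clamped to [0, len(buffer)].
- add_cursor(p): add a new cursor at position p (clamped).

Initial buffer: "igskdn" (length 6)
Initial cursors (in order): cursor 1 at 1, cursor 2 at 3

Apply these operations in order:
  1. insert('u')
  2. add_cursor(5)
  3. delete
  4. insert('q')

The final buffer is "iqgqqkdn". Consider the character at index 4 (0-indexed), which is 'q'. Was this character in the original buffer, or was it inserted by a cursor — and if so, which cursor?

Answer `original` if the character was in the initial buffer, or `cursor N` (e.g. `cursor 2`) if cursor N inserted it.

Answer: cursor 3

Derivation:
After op 1 (insert('u')): buffer="iugsukdn" (len 8), cursors c1@2 c2@5, authorship .1..2...
After op 2 (add_cursor(5)): buffer="iugsukdn" (len 8), cursors c1@2 c2@5 c3@5, authorship .1..2...
After op 3 (delete): buffer="igkdn" (len 5), cursors c1@1 c2@2 c3@2, authorship .....
After op 4 (insert('q')): buffer="iqgqqkdn" (len 8), cursors c1@2 c2@5 c3@5, authorship .1.23...
Authorship (.=original, N=cursor N): . 1 . 2 3 . . .
Index 4: author = 3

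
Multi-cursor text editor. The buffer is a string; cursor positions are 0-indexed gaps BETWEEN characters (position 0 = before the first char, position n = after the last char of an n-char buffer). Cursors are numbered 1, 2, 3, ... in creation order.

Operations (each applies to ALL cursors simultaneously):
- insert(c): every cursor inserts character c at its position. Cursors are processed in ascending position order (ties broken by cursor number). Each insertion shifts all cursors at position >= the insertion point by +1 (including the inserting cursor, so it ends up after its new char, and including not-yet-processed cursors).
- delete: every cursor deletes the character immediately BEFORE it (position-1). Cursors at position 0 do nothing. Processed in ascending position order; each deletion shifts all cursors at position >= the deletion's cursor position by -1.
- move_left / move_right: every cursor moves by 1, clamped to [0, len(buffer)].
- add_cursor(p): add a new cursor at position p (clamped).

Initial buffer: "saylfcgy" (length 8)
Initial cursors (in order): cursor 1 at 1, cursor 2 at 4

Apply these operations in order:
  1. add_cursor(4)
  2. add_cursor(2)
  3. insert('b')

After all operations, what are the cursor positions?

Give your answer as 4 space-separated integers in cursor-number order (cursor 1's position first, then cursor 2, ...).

Answer: 2 8 8 4

Derivation:
After op 1 (add_cursor(4)): buffer="saylfcgy" (len 8), cursors c1@1 c2@4 c3@4, authorship ........
After op 2 (add_cursor(2)): buffer="saylfcgy" (len 8), cursors c1@1 c4@2 c2@4 c3@4, authorship ........
After op 3 (insert('b')): buffer="sbabylbbfcgy" (len 12), cursors c1@2 c4@4 c2@8 c3@8, authorship .1.4..23....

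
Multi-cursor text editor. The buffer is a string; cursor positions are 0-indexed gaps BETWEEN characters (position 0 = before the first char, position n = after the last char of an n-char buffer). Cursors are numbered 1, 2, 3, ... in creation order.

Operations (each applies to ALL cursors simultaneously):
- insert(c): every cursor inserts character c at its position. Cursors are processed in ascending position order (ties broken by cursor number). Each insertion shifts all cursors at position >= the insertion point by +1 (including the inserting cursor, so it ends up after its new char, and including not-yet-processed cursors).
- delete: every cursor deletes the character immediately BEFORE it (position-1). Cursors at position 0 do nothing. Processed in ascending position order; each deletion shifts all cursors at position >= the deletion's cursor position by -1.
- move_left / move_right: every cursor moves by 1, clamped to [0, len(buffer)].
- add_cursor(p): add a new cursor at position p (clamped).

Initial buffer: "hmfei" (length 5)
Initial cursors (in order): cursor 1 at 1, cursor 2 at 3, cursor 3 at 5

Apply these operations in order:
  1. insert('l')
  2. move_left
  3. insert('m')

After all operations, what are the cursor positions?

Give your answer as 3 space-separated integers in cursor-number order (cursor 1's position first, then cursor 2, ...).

Answer: 2 6 10

Derivation:
After op 1 (insert('l')): buffer="hlmfleil" (len 8), cursors c1@2 c2@5 c3@8, authorship .1..2..3
After op 2 (move_left): buffer="hlmfleil" (len 8), cursors c1@1 c2@4 c3@7, authorship .1..2..3
After op 3 (insert('m')): buffer="hmlmfmleiml" (len 11), cursors c1@2 c2@6 c3@10, authorship .11..22..33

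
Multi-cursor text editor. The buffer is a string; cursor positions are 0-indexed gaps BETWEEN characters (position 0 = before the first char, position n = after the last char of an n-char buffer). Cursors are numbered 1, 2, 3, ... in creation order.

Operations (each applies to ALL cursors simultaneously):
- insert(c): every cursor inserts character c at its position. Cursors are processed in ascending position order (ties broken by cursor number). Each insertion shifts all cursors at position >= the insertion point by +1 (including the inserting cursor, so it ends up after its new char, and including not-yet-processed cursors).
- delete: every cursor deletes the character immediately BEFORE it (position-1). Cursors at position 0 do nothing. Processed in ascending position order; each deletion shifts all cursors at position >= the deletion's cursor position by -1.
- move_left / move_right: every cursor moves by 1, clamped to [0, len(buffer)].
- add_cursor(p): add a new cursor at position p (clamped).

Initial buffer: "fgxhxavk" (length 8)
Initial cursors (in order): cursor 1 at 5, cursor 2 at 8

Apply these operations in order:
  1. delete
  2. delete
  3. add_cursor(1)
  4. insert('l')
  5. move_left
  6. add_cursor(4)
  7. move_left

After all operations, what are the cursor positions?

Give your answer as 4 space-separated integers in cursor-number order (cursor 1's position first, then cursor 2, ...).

After op 1 (delete): buffer="fgxhav" (len 6), cursors c1@4 c2@6, authorship ......
After op 2 (delete): buffer="fgxa" (len 4), cursors c1@3 c2@4, authorship ....
After op 3 (add_cursor(1)): buffer="fgxa" (len 4), cursors c3@1 c1@3 c2@4, authorship ....
After op 4 (insert('l')): buffer="flgxlal" (len 7), cursors c3@2 c1@5 c2@7, authorship .3..1.2
After op 5 (move_left): buffer="flgxlal" (len 7), cursors c3@1 c1@4 c2@6, authorship .3..1.2
After op 6 (add_cursor(4)): buffer="flgxlal" (len 7), cursors c3@1 c1@4 c4@4 c2@6, authorship .3..1.2
After op 7 (move_left): buffer="flgxlal" (len 7), cursors c3@0 c1@3 c4@3 c2@5, authorship .3..1.2

Answer: 3 5 0 3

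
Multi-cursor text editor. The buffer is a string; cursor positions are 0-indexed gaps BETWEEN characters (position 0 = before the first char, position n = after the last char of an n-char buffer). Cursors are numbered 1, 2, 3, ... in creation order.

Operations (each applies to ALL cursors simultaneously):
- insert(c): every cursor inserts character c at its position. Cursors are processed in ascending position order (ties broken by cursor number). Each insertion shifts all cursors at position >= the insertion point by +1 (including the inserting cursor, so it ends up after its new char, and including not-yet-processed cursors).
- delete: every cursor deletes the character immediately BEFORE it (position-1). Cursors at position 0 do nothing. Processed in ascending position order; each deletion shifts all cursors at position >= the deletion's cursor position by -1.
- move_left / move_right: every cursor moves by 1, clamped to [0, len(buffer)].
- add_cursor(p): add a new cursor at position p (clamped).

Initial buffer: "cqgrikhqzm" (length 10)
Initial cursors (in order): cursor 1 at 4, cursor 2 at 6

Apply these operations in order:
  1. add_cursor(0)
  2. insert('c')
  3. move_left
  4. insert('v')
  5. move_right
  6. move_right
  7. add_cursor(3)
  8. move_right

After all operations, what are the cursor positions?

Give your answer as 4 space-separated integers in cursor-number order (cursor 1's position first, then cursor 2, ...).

After op 1 (add_cursor(0)): buffer="cqgrikhqzm" (len 10), cursors c3@0 c1@4 c2@6, authorship ..........
After op 2 (insert('c')): buffer="ccqgrcikchqzm" (len 13), cursors c3@1 c1@6 c2@9, authorship 3....1..2....
After op 3 (move_left): buffer="ccqgrcikchqzm" (len 13), cursors c3@0 c1@5 c2@8, authorship 3....1..2....
After op 4 (insert('v')): buffer="vccqgrvcikvchqzm" (len 16), cursors c3@1 c1@7 c2@11, authorship 33....11..22....
After op 5 (move_right): buffer="vccqgrvcikvchqzm" (len 16), cursors c3@2 c1@8 c2@12, authorship 33....11..22....
After op 6 (move_right): buffer="vccqgrvcikvchqzm" (len 16), cursors c3@3 c1@9 c2@13, authorship 33....11..22....
After op 7 (add_cursor(3)): buffer="vccqgrvcikvchqzm" (len 16), cursors c3@3 c4@3 c1@9 c2@13, authorship 33....11..22....
After op 8 (move_right): buffer="vccqgrvcikvchqzm" (len 16), cursors c3@4 c4@4 c1@10 c2@14, authorship 33....11..22....

Answer: 10 14 4 4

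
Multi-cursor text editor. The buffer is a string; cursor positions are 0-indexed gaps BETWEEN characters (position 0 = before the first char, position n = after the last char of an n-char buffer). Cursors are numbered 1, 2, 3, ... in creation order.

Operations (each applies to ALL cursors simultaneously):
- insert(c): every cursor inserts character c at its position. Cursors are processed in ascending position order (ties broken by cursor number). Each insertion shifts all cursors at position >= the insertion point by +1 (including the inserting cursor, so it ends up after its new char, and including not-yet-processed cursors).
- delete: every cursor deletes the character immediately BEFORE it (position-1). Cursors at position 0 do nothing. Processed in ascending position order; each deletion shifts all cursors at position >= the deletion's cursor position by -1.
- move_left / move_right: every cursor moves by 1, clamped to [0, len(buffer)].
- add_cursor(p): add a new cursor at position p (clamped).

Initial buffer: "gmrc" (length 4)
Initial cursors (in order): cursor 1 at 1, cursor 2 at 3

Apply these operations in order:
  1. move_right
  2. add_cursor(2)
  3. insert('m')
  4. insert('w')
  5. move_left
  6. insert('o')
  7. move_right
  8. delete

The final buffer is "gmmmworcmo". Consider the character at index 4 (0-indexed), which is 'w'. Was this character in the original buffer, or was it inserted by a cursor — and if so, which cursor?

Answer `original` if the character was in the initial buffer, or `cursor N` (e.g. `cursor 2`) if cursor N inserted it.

After op 1 (move_right): buffer="gmrc" (len 4), cursors c1@2 c2@4, authorship ....
After op 2 (add_cursor(2)): buffer="gmrc" (len 4), cursors c1@2 c3@2 c2@4, authorship ....
After op 3 (insert('m')): buffer="gmmmrcm" (len 7), cursors c1@4 c3@4 c2@7, authorship ..13..2
After op 4 (insert('w')): buffer="gmmmwwrcmw" (len 10), cursors c1@6 c3@6 c2@10, authorship ..1313..22
After op 5 (move_left): buffer="gmmmwwrcmw" (len 10), cursors c1@5 c3@5 c2@9, authorship ..1313..22
After op 6 (insert('o')): buffer="gmmmwoowrcmow" (len 13), cursors c1@7 c3@7 c2@12, authorship ..131133..222
After op 7 (move_right): buffer="gmmmwoowrcmow" (len 13), cursors c1@8 c3@8 c2@13, authorship ..131133..222
After op 8 (delete): buffer="gmmmworcmo" (len 10), cursors c1@6 c3@6 c2@10, authorship ..1311..22
Authorship (.=original, N=cursor N): . . 1 3 1 1 . . 2 2
Index 4: author = 1

Answer: cursor 1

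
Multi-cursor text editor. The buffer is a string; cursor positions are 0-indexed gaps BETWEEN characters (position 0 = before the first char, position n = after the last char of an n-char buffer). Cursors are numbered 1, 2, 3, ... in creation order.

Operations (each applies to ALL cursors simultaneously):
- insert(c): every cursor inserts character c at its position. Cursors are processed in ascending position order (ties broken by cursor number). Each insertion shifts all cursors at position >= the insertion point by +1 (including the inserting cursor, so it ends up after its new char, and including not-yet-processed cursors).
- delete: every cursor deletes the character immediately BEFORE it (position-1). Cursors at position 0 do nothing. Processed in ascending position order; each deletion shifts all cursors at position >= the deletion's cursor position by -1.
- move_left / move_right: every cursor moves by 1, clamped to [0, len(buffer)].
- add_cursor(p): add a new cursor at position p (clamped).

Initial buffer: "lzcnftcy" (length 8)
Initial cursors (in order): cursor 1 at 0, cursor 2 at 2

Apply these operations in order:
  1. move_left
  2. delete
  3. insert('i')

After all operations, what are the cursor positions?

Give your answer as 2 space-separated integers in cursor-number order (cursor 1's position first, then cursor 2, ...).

After op 1 (move_left): buffer="lzcnftcy" (len 8), cursors c1@0 c2@1, authorship ........
After op 2 (delete): buffer="zcnftcy" (len 7), cursors c1@0 c2@0, authorship .......
After op 3 (insert('i')): buffer="iizcnftcy" (len 9), cursors c1@2 c2@2, authorship 12.......

Answer: 2 2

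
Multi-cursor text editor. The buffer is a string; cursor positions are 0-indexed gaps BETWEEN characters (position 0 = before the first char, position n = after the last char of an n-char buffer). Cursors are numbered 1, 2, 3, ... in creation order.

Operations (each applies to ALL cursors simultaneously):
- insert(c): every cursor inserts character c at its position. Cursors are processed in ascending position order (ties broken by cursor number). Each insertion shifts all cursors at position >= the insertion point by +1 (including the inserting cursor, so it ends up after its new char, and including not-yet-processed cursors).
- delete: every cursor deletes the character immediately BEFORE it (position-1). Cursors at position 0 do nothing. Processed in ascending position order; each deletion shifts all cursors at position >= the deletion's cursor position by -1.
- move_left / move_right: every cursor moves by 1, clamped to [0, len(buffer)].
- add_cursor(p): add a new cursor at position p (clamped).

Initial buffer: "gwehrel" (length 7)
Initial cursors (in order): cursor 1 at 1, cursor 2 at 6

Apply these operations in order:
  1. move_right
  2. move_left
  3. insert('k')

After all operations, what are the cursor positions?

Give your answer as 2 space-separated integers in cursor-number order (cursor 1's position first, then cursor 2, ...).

Answer: 2 8

Derivation:
After op 1 (move_right): buffer="gwehrel" (len 7), cursors c1@2 c2@7, authorship .......
After op 2 (move_left): buffer="gwehrel" (len 7), cursors c1@1 c2@6, authorship .......
After op 3 (insert('k')): buffer="gkwehrekl" (len 9), cursors c1@2 c2@8, authorship .1.....2.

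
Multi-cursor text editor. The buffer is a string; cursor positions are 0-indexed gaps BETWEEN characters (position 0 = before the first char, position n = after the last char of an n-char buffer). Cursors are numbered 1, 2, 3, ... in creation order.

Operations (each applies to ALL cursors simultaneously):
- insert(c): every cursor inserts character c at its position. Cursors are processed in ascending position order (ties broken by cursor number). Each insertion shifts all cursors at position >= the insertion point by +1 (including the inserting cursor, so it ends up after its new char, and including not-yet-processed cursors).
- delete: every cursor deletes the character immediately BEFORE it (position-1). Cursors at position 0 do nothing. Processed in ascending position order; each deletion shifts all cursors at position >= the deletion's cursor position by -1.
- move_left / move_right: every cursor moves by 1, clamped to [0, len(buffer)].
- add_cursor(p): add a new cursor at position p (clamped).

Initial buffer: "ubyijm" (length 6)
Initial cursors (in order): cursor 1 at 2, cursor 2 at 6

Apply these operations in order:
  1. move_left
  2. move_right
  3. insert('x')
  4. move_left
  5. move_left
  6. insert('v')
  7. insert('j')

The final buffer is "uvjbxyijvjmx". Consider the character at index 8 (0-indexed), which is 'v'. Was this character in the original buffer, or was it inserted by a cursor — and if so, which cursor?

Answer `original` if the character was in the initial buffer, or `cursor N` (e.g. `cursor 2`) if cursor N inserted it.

Answer: cursor 2

Derivation:
After op 1 (move_left): buffer="ubyijm" (len 6), cursors c1@1 c2@5, authorship ......
After op 2 (move_right): buffer="ubyijm" (len 6), cursors c1@2 c2@6, authorship ......
After op 3 (insert('x')): buffer="ubxyijmx" (len 8), cursors c1@3 c2@8, authorship ..1....2
After op 4 (move_left): buffer="ubxyijmx" (len 8), cursors c1@2 c2@7, authorship ..1....2
After op 5 (move_left): buffer="ubxyijmx" (len 8), cursors c1@1 c2@6, authorship ..1....2
After op 6 (insert('v')): buffer="uvbxyijvmx" (len 10), cursors c1@2 c2@8, authorship .1.1...2.2
After op 7 (insert('j')): buffer="uvjbxyijvjmx" (len 12), cursors c1@3 c2@10, authorship .11.1...22.2
Authorship (.=original, N=cursor N): . 1 1 . 1 . . . 2 2 . 2
Index 8: author = 2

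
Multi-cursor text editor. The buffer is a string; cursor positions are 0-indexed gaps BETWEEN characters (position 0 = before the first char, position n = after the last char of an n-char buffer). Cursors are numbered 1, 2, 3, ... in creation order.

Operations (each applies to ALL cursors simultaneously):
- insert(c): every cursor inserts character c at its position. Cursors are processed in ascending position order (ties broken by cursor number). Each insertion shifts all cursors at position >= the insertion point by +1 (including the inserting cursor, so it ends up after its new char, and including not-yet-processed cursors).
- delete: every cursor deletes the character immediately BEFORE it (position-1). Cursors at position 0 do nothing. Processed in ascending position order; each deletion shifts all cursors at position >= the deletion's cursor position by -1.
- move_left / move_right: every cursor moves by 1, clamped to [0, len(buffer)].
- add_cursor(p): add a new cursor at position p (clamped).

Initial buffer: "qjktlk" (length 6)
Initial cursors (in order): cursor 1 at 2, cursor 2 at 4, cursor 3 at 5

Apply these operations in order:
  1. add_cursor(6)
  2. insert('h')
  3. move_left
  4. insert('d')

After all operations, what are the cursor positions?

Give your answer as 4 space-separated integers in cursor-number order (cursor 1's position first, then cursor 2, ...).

After op 1 (add_cursor(6)): buffer="qjktlk" (len 6), cursors c1@2 c2@4 c3@5 c4@6, authorship ......
After op 2 (insert('h')): buffer="qjhkthlhkh" (len 10), cursors c1@3 c2@6 c3@8 c4@10, authorship ..1..2.3.4
After op 3 (move_left): buffer="qjhkthlhkh" (len 10), cursors c1@2 c2@5 c3@7 c4@9, authorship ..1..2.3.4
After op 4 (insert('d')): buffer="qjdhktdhldhkdh" (len 14), cursors c1@3 c2@7 c3@10 c4@13, authorship ..11..22.33.44

Answer: 3 7 10 13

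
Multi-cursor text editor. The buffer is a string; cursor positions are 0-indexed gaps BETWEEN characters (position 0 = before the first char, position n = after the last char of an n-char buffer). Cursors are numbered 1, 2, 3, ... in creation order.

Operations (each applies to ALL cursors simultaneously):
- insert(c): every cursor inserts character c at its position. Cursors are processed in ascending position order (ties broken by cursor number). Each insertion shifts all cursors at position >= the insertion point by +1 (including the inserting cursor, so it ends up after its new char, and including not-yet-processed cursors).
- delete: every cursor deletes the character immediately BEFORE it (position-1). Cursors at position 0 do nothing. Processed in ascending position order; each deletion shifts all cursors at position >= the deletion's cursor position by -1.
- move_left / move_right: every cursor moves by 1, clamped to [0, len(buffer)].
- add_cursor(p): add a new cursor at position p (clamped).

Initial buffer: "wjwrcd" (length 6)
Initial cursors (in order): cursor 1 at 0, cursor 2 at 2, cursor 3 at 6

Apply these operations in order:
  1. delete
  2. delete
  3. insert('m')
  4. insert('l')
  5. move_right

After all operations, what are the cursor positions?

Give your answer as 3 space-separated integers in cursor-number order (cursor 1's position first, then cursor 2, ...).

Answer: 5 5 8

Derivation:
After op 1 (delete): buffer="wwrc" (len 4), cursors c1@0 c2@1 c3@4, authorship ....
After op 2 (delete): buffer="wr" (len 2), cursors c1@0 c2@0 c3@2, authorship ..
After op 3 (insert('m')): buffer="mmwrm" (len 5), cursors c1@2 c2@2 c3@5, authorship 12..3
After op 4 (insert('l')): buffer="mmllwrml" (len 8), cursors c1@4 c2@4 c3@8, authorship 1212..33
After op 5 (move_right): buffer="mmllwrml" (len 8), cursors c1@5 c2@5 c3@8, authorship 1212..33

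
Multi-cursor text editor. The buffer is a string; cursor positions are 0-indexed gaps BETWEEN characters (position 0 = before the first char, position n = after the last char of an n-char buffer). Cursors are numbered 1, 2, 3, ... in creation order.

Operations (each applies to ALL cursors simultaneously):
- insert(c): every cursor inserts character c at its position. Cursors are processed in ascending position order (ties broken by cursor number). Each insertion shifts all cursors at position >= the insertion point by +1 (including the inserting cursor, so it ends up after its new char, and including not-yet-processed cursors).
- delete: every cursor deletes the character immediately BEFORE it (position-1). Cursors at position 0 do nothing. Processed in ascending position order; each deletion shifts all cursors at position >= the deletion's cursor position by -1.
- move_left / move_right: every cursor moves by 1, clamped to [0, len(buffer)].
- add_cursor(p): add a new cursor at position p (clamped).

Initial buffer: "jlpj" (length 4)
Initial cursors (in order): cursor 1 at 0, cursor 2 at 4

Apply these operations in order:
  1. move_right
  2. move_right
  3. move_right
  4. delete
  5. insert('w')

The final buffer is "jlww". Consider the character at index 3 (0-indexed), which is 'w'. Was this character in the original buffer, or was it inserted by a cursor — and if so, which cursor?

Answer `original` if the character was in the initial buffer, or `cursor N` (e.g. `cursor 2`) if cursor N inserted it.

After op 1 (move_right): buffer="jlpj" (len 4), cursors c1@1 c2@4, authorship ....
After op 2 (move_right): buffer="jlpj" (len 4), cursors c1@2 c2@4, authorship ....
After op 3 (move_right): buffer="jlpj" (len 4), cursors c1@3 c2@4, authorship ....
After op 4 (delete): buffer="jl" (len 2), cursors c1@2 c2@2, authorship ..
After op 5 (insert('w')): buffer="jlww" (len 4), cursors c1@4 c2@4, authorship ..12
Authorship (.=original, N=cursor N): . . 1 2
Index 3: author = 2

Answer: cursor 2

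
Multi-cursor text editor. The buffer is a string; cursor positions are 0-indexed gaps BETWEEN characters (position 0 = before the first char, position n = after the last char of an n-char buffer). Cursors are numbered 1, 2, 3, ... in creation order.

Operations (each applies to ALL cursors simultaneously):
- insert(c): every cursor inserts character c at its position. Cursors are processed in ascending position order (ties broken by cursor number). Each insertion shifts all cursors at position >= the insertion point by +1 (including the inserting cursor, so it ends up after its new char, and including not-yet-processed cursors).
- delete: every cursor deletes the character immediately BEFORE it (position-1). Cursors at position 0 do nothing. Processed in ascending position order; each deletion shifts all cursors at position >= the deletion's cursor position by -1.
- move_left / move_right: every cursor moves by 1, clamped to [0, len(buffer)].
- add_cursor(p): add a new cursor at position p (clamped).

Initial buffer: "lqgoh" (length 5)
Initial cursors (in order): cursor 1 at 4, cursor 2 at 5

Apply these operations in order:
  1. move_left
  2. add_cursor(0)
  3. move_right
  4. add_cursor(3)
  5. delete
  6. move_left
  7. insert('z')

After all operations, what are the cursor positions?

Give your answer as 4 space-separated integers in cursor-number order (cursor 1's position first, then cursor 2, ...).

Answer: 4 4 4 4

Derivation:
After op 1 (move_left): buffer="lqgoh" (len 5), cursors c1@3 c2@4, authorship .....
After op 2 (add_cursor(0)): buffer="lqgoh" (len 5), cursors c3@0 c1@3 c2@4, authorship .....
After op 3 (move_right): buffer="lqgoh" (len 5), cursors c3@1 c1@4 c2@5, authorship .....
After op 4 (add_cursor(3)): buffer="lqgoh" (len 5), cursors c3@1 c4@3 c1@4 c2@5, authorship .....
After op 5 (delete): buffer="q" (len 1), cursors c3@0 c1@1 c2@1 c4@1, authorship .
After op 6 (move_left): buffer="q" (len 1), cursors c1@0 c2@0 c3@0 c4@0, authorship .
After op 7 (insert('z')): buffer="zzzzq" (len 5), cursors c1@4 c2@4 c3@4 c4@4, authorship 1234.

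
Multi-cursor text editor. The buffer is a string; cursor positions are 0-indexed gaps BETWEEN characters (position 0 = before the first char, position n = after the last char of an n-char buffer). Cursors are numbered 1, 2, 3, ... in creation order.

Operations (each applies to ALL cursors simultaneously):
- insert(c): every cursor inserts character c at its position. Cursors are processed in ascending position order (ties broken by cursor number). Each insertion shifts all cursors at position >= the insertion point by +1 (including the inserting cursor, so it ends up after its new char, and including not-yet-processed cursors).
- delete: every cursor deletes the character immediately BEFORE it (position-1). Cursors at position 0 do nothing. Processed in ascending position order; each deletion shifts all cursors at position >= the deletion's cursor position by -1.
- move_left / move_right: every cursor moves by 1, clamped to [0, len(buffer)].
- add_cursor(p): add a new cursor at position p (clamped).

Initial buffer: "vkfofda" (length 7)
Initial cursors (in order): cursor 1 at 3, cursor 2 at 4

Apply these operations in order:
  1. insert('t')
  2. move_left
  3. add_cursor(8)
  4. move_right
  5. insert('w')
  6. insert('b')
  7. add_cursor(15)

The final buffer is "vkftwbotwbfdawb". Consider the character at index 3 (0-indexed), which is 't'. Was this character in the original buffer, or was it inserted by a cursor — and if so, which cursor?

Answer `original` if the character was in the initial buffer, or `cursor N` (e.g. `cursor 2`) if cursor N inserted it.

After op 1 (insert('t')): buffer="vkftotfda" (len 9), cursors c1@4 c2@6, authorship ...1.2...
After op 2 (move_left): buffer="vkftotfda" (len 9), cursors c1@3 c2@5, authorship ...1.2...
After op 3 (add_cursor(8)): buffer="vkftotfda" (len 9), cursors c1@3 c2@5 c3@8, authorship ...1.2...
After op 4 (move_right): buffer="vkftotfda" (len 9), cursors c1@4 c2@6 c3@9, authorship ...1.2...
After op 5 (insert('w')): buffer="vkftwotwfdaw" (len 12), cursors c1@5 c2@8 c3@12, authorship ...11.22...3
After op 6 (insert('b')): buffer="vkftwbotwbfdawb" (len 15), cursors c1@6 c2@10 c3@15, authorship ...111.222...33
After op 7 (add_cursor(15)): buffer="vkftwbotwbfdawb" (len 15), cursors c1@6 c2@10 c3@15 c4@15, authorship ...111.222...33
Authorship (.=original, N=cursor N): . . . 1 1 1 . 2 2 2 . . . 3 3
Index 3: author = 1

Answer: cursor 1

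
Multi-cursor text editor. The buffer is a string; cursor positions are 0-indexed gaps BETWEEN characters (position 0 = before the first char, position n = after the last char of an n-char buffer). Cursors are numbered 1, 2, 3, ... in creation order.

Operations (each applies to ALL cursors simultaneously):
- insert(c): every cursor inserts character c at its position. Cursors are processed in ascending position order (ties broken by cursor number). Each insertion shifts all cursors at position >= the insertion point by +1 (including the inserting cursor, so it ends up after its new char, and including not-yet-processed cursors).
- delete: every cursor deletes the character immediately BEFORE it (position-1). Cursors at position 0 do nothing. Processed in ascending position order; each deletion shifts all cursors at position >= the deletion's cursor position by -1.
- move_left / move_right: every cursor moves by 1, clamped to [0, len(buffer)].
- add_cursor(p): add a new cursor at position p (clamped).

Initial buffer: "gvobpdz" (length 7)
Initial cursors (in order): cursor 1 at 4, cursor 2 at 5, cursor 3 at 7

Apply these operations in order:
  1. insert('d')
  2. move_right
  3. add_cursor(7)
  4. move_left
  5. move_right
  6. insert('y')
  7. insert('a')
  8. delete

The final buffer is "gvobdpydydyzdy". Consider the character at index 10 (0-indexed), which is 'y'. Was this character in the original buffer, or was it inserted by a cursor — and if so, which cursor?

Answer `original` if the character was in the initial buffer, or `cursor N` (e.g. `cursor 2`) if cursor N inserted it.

After op 1 (insert('d')): buffer="gvobdpddzd" (len 10), cursors c1@5 c2@7 c3@10, authorship ....1.2..3
After op 2 (move_right): buffer="gvobdpddzd" (len 10), cursors c1@6 c2@8 c3@10, authorship ....1.2..3
After op 3 (add_cursor(7)): buffer="gvobdpddzd" (len 10), cursors c1@6 c4@7 c2@8 c3@10, authorship ....1.2..3
After op 4 (move_left): buffer="gvobdpddzd" (len 10), cursors c1@5 c4@6 c2@7 c3@9, authorship ....1.2..3
After op 5 (move_right): buffer="gvobdpddzd" (len 10), cursors c1@6 c4@7 c2@8 c3@10, authorship ....1.2..3
After op 6 (insert('y')): buffer="gvobdpydydyzdy" (len 14), cursors c1@7 c4@9 c2@11 c3@14, authorship ....1.124.2.33
After op 7 (insert('a')): buffer="gvobdpyadyadyazdya" (len 18), cursors c1@8 c4@11 c2@14 c3@18, authorship ....1.11244.22.333
After op 8 (delete): buffer="gvobdpydydyzdy" (len 14), cursors c1@7 c4@9 c2@11 c3@14, authorship ....1.124.2.33
Authorship (.=original, N=cursor N): . . . . 1 . 1 2 4 . 2 . 3 3
Index 10: author = 2

Answer: cursor 2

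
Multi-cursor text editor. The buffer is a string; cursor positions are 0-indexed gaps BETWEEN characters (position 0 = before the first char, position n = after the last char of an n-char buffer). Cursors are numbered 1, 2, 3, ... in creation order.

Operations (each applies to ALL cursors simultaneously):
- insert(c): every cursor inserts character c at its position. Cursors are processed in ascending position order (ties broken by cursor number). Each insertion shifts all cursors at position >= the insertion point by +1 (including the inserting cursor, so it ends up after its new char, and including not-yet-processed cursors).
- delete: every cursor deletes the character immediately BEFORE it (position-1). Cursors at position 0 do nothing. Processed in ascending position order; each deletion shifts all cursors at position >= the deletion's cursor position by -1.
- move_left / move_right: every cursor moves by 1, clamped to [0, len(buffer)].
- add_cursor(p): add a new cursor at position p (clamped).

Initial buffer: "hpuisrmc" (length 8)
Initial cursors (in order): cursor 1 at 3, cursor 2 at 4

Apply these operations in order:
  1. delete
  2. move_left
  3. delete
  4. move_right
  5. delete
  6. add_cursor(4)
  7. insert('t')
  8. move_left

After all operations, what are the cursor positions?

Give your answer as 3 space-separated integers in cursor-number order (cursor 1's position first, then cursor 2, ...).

Answer: 1 1 6

Derivation:
After op 1 (delete): buffer="hpsrmc" (len 6), cursors c1@2 c2@2, authorship ......
After op 2 (move_left): buffer="hpsrmc" (len 6), cursors c1@1 c2@1, authorship ......
After op 3 (delete): buffer="psrmc" (len 5), cursors c1@0 c2@0, authorship .....
After op 4 (move_right): buffer="psrmc" (len 5), cursors c1@1 c2@1, authorship .....
After op 5 (delete): buffer="srmc" (len 4), cursors c1@0 c2@0, authorship ....
After op 6 (add_cursor(4)): buffer="srmc" (len 4), cursors c1@0 c2@0 c3@4, authorship ....
After op 7 (insert('t')): buffer="ttsrmct" (len 7), cursors c1@2 c2@2 c3@7, authorship 12....3
After op 8 (move_left): buffer="ttsrmct" (len 7), cursors c1@1 c2@1 c3@6, authorship 12....3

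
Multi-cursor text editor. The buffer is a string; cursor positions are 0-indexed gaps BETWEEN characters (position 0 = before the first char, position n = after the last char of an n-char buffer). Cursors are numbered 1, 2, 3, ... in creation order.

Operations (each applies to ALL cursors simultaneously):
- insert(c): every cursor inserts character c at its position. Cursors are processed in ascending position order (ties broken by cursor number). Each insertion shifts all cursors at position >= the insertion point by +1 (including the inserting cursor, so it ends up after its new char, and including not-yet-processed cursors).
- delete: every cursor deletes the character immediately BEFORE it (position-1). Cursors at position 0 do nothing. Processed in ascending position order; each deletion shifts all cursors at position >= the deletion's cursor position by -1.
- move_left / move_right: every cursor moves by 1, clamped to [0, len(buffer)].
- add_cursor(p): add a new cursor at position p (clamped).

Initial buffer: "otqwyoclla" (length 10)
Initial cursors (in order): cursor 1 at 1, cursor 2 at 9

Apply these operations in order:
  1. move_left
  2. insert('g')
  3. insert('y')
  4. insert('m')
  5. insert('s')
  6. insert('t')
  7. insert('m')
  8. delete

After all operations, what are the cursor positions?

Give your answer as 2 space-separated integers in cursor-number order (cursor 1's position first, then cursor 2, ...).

Answer: 5 18

Derivation:
After op 1 (move_left): buffer="otqwyoclla" (len 10), cursors c1@0 c2@8, authorship ..........
After op 2 (insert('g')): buffer="gotqwyoclgla" (len 12), cursors c1@1 c2@10, authorship 1........2..
After op 3 (insert('y')): buffer="gyotqwyoclgyla" (len 14), cursors c1@2 c2@12, authorship 11........22..
After op 4 (insert('m')): buffer="gymotqwyoclgymla" (len 16), cursors c1@3 c2@14, authorship 111........222..
After op 5 (insert('s')): buffer="gymsotqwyoclgymsla" (len 18), cursors c1@4 c2@16, authorship 1111........2222..
After op 6 (insert('t')): buffer="gymstotqwyoclgymstla" (len 20), cursors c1@5 c2@18, authorship 11111........22222..
After op 7 (insert('m')): buffer="gymstmotqwyoclgymstmla" (len 22), cursors c1@6 c2@20, authorship 111111........222222..
After op 8 (delete): buffer="gymstotqwyoclgymstla" (len 20), cursors c1@5 c2@18, authorship 11111........22222..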